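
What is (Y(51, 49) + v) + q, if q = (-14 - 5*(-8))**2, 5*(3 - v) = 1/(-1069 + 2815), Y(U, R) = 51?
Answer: 6372899/8730 ≈ 730.00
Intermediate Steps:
v = 26189/8730 (v = 3 - 1/(5*(-1069 + 2815)) = 3 - 1/5/1746 = 3 - 1/5*1/1746 = 3 - 1/8730 = 26189/8730 ≈ 2.9999)
q = 676 (q = (-14 + 40)**2 = 26**2 = 676)
(Y(51, 49) + v) + q = (51 + 26189/8730) + 676 = 471419/8730 + 676 = 6372899/8730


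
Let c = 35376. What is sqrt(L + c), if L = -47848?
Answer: 2*I*sqrt(3118) ≈ 111.68*I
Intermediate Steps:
sqrt(L + c) = sqrt(-47848 + 35376) = sqrt(-12472) = 2*I*sqrt(3118)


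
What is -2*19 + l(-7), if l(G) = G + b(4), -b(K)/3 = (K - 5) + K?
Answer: -54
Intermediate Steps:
b(K) = 15 - 6*K (b(K) = -3*((K - 5) + K) = -3*((-5 + K) + K) = -3*(-5 + 2*K) = 15 - 6*K)
l(G) = -9 + G (l(G) = G + (15 - 6*4) = G + (15 - 24) = G - 9 = -9 + G)
-2*19 + l(-7) = -2*19 + (-9 - 7) = -38 - 16 = -54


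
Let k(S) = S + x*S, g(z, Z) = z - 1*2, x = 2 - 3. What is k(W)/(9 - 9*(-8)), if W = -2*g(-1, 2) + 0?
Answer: 0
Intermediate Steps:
x = -1
g(z, Z) = -2 + z (g(z, Z) = z - 2 = -2 + z)
W = 6 (W = -2*(-2 - 1) + 0 = -2*(-3) + 0 = 6 + 0 = 6)
k(S) = 0 (k(S) = S - S = 0)
k(W)/(9 - 9*(-8)) = 0/(9 - 9*(-8)) = 0/(9 + 72) = 0/81 = 0*(1/81) = 0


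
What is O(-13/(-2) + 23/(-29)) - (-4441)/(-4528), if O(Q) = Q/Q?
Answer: 87/4528 ≈ 0.019214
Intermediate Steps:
O(Q) = 1
O(-13/(-2) + 23/(-29)) - (-4441)/(-4528) = 1 - (-4441)/(-4528) = 1 - (-4441)*(-1)/4528 = 1 - 1*4441/4528 = 1 - 4441/4528 = 87/4528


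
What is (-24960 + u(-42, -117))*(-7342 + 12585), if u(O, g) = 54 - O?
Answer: -130361952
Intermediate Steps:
(-24960 + u(-42, -117))*(-7342 + 12585) = (-24960 + (54 - 1*(-42)))*(-7342 + 12585) = (-24960 + (54 + 42))*5243 = (-24960 + 96)*5243 = -24864*5243 = -130361952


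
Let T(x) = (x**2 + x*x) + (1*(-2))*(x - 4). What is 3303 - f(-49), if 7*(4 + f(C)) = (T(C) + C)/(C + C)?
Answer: 2273461/686 ≈ 3314.1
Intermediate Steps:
T(x) = 8 - 2*x + 2*x**2 (T(x) = (x**2 + x**2) - 2*(-4 + x) = 2*x**2 + (8 - 2*x) = 8 - 2*x + 2*x**2)
f(C) = -4 + (8 - C + 2*C**2)/(14*C) (f(C) = -4 + (((8 - 2*C + 2*C**2) + C)/(C + C))/7 = -4 + ((8 - C + 2*C**2)/((2*C)))/7 = -4 + ((8 - C + 2*C**2)*(1/(2*C)))/7 = -4 + ((8 - C + 2*C**2)/(2*C))/7 = -4 + (8 - C + 2*C**2)/(14*C))
3303 - f(-49) = 3303 - (-57/14 + (1/7)*(-49) + (4/7)/(-49)) = 3303 - (-57/14 - 7 + (4/7)*(-1/49)) = 3303 - (-57/14 - 7 - 4/343) = 3303 - 1*(-7603/686) = 3303 + 7603/686 = 2273461/686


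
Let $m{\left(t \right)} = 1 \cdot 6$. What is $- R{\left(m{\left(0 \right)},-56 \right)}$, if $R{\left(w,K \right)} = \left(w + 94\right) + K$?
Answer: $-44$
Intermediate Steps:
$m{\left(t \right)} = 6$
$R{\left(w,K \right)} = 94 + K + w$ ($R{\left(w,K \right)} = \left(94 + w\right) + K = 94 + K + w$)
$- R{\left(m{\left(0 \right)},-56 \right)} = - (94 - 56 + 6) = \left(-1\right) 44 = -44$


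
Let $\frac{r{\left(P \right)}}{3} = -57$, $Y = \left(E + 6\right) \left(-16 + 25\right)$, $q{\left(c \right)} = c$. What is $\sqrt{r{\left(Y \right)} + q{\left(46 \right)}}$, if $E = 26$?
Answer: $5 i \sqrt{5} \approx 11.18 i$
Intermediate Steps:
$Y = 288$ ($Y = \left(26 + 6\right) \left(-16 + 25\right) = 32 \cdot 9 = 288$)
$r{\left(P \right)} = -171$ ($r{\left(P \right)} = 3 \left(-57\right) = -171$)
$\sqrt{r{\left(Y \right)} + q{\left(46 \right)}} = \sqrt{-171 + 46} = \sqrt{-125} = 5 i \sqrt{5}$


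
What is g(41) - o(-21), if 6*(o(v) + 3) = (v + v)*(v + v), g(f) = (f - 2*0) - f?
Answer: -291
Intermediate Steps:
g(f) = 0 (g(f) = (f + 0) - f = f - f = 0)
o(v) = -3 + 2*v**2/3 (o(v) = -3 + ((v + v)*(v + v))/6 = -3 + ((2*v)*(2*v))/6 = -3 + (4*v**2)/6 = -3 + 2*v**2/3)
g(41) - o(-21) = 0 - (-3 + (2/3)*(-21)**2) = 0 - (-3 + (2/3)*441) = 0 - (-3 + 294) = 0 - 1*291 = 0 - 291 = -291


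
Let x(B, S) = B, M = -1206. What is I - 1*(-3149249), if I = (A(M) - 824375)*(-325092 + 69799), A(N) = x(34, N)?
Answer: 210451636162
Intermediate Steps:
A(N) = 34
I = 210448486913 (I = (34 - 824375)*(-325092 + 69799) = -824341*(-255293) = 210448486913)
I - 1*(-3149249) = 210448486913 - 1*(-3149249) = 210448486913 + 3149249 = 210451636162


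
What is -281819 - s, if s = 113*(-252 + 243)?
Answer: -280802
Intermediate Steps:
s = -1017 (s = 113*(-9) = -1017)
-281819 - s = -281819 - 1*(-1017) = -281819 + 1017 = -280802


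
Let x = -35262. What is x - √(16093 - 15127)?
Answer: -35262 - √966 ≈ -35293.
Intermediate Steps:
x - √(16093 - 15127) = -35262 - √(16093 - 15127) = -35262 - √966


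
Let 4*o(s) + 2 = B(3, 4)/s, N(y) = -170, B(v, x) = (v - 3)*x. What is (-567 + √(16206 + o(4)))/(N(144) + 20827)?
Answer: -81/2951 + √64822/41314 ≈ -0.021286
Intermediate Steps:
B(v, x) = x*(-3 + v) (B(v, x) = (-3 + v)*x = x*(-3 + v))
o(s) = -½ (o(s) = -½ + ((4*(-3 + 3))/s)/4 = -½ + ((4*0)/s)/4 = -½ + (0/s)/4 = -½ + (¼)*0 = -½ + 0 = -½)
(-567 + √(16206 + o(4)))/(N(144) + 20827) = (-567 + √(16206 - ½))/(-170 + 20827) = (-567 + √(32411/2))/20657 = (-567 + √64822/2)*(1/20657) = -81/2951 + √64822/41314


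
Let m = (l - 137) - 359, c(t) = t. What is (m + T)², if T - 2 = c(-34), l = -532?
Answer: 1123600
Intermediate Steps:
T = -32 (T = 2 - 34 = -32)
m = -1028 (m = (-532 - 137) - 359 = -669 - 359 = -1028)
(m + T)² = (-1028 - 32)² = (-1060)² = 1123600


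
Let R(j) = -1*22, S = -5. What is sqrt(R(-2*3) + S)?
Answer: 3*I*sqrt(3) ≈ 5.1962*I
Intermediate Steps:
R(j) = -22
sqrt(R(-2*3) + S) = sqrt(-22 - 5) = sqrt(-27) = 3*I*sqrt(3)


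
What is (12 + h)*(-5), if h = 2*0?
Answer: -60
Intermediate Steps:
h = 0
(12 + h)*(-5) = (12 + 0)*(-5) = 12*(-5) = -60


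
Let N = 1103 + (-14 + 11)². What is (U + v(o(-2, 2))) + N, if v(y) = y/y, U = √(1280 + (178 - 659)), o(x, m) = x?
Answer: 1113 + √799 ≈ 1141.3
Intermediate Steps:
U = √799 (U = √(1280 - 481) = √799 ≈ 28.267)
N = 1112 (N = 1103 + (-3)² = 1103 + 9 = 1112)
v(y) = 1
(U + v(o(-2, 2))) + N = (√799 + 1) + 1112 = (1 + √799) + 1112 = 1113 + √799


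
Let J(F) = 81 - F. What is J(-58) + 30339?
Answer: 30478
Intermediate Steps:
J(-58) + 30339 = (81 - 1*(-58)) + 30339 = (81 + 58) + 30339 = 139 + 30339 = 30478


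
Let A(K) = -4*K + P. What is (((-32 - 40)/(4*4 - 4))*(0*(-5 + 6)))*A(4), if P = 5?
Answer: 0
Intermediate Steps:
A(K) = 5 - 4*K (A(K) = -4*K + 5 = 5 - 4*K)
(((-32 - 40)/(4*4 - 4))*(0*(-5 + 6)))*A(4) = (((-32 - 40)/(4*4 - 4))*(0*(-5 + 6)))*(5 - 4*4) = ((-72/(16 - 4))*(0*1))*(5 - 16) = (-72/12*0)*(-11) = (-72*1/12*0)*(-11) = -6*0*(-11) = 0*(-11) = 0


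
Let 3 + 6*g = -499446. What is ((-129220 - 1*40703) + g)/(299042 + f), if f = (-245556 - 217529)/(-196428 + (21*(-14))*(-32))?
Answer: -9469364958/11185459585 ≈ -0.84658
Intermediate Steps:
g = -166483/2 (g = -½ + (⅙)*(-499446) = -½ - 83241 = -166483/2 ≈ -83242.)
f = 92617/37404 (f = -463085/(-196428 - 294*(-32)) = -463085/(-196428 + 9408) = -463085/(-187020) = -463085*(-1/187020) = 92617/37404 ≈ 2.4761)
((-129220 - 1*40703) + g)/(299042 + f) = ((-129220 - 1*40703) - 166483/2)/(299042 + 92617/37404) = ((-129220 - 40703) - 166483/2)/(11185459585/37404) = (-169923 - 166483/2)*(37404/11185459585) = -506329/2*37404/11185459585 = -9469364958/11185459585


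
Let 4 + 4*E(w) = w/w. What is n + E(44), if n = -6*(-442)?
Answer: 10605/4 ≈ 2651.3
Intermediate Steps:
E(w) = -¾ (E(w) = -1 + (w/w)/4 = -1 + (¼)*1 = -1 + ¼ = -¾)
n = 2652
n + E(44) = 2652 - ¾ = 10605/4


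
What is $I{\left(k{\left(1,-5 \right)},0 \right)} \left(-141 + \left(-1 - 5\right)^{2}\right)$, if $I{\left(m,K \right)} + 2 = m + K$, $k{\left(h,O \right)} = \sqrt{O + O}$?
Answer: $210 - 105 i \sqrt{10} \approx 210.0 - 332.04 i$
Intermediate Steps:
$k{\left(h,O \right)} = \sqrt{2} \sqrt{O}$ ($k{\left(h,O \right)} = \sqrt{2 O} = \sqrt{2} \sqrt{O}$)
$I{\left(m,K \right)} = -2 + K + m$ ($I{\left(m,K \right)} = -2 + \left(m + K\right) = -2 + \left(K + m\right) = -2 + K + m$)
$I{\left(k{\left(1,-5 \right)},0 \right)} \left(-141 + \left(-1 - 5\right)^{2}\right) = \left(-2 + 0 + \sqrt{2} \sqrt{-5}\right) \left(-141 + \left(-1 - 5\right)^{2}\right) = \left(-2 + 0 + \sqrt{2} i \sqrt{5}\right) \left(-141 + \left(-6\right)^{2}\right) = \left(-2 + 0 + i \sqrt{10}\right) \left(-141 + 36\right) = \left(-2 + i \sqrt{10}\right) \left(-105\right) = 210 - 105 i \sqrt{10}$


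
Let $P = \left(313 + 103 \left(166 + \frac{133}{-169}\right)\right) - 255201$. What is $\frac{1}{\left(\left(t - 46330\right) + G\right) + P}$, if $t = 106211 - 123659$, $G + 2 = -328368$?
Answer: $- \frac{169}{106473221} \approx -1.5873 \cdot 10^{-6}$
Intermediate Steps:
$G = -328370$ ($G = -2 - 328368 = -328370$)
$t = -17448$
$P = - \frac{40200209}{169}$ ($P = \left(313 + 103 \left(166 + 133 \left(- \frac{1}{169}\right)\right)\right) - 255201 = \left(313 + 103 \left(166 - \frac{133}{169}\right)\right) - 255201 = \left(313 + 103 \cdot \frac{27921}{169}\right) - 255201 = \left(313 + \frac{2875863}{169}\right) - 255201 = \frac{2928760}{169} - 255201 = - \frac{40200209}{169} \approx -2.3787 \cdot 10^{5}$)
$\frac{1}{\left(\left(t - 46330\right) + G\right) + P} = \frac{1}{\left(\left(-17448 - 46330\right) - 328370\right) - \frac{40200209}{169}} = \frac{1}{\left(-63778 - 328370\right) - \frac{40200209}{169}} = \frac{1}{-392148 - \frac{40200209}{169}} = \frac{1}{- \frac{106473221}{169}} = - \frac{169}{106473221}$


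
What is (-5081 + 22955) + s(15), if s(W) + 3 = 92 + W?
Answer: 17978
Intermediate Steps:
s(W) = 89 + W (s(W) = -3 + (92 + W) = 89 + W)
(-5081 + 22955) + s(15) = (-5081 + 22955) + (89 + 15) = 17874 + 104 = 17978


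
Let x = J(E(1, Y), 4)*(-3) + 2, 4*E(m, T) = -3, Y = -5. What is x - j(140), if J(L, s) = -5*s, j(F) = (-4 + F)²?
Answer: -18434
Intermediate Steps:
E(m, T) = -¾ (E(m, T) = (¼)*(-3) = -¾)
x = 62 (x = -5*4*(-3) + 2 = -20*(-3) + 2 = 60 + 2 = 62)
x - j(140) = 62 - (-4 + 140)² = 62 - 1*136² = 62 - 1*18496 = 62 - 18496 = -18434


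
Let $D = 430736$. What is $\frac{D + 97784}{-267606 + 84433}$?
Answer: $- \frac{528520}{183173} \approx -2.8854$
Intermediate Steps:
$\frac{D + 97784}{-267606 + 84433} = \frac{430736 + 97784}{-267606 + 84433} = \frac{528520}{-183173} = 528520 \left(- \frac{1}{183173}\right) = - \frac{528520}{183173}$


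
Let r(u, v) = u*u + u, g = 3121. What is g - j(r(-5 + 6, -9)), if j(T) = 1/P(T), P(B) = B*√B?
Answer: 3121 - √2/4 ≈ 3120.6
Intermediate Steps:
P(B) = B^(3/2)
r(u, v) = u + u² (r(u, v) = u² + u = u + u²)
j(T) = T^(-3/2) (j(T) = 1/(T^(3/2)) = T^(-3/2))
g - j(r(-5 + 6, -9)) = 3121 - 1/((-5 + 6)*(1 + (-5 + 6)))^(3/2) = 3121 - 1/(1*(1 + 1))^(3/2) = 3121 - 1/(1*2)^(3/2) = 3121 - 1/2^(3/2) = 3121 - √2/4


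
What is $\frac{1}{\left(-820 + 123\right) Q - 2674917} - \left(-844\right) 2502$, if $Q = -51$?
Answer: $\frac{5573525956559}{2639370} \approx 2.1117 \cdot 10^{6}$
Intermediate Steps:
$\frac{1}{\left(-820 + 123\right) Q - 2674917} - \left(-844\right) 2502 = \frac{1}{\left(-820 + 123\right) \left(-51\right) - 2674917} - \left(-844\right) 2502 = \frac{1}{\left(-697\right) \left(-51\right) - 2674917} - -2111688 = \frac{1}{35547 - 2674917} + 2111688 = \frac{1}{-2639370} + 2111688 = - \frac{1}{2639370} + 2111688 = \frac{5573525956559}{2639370}$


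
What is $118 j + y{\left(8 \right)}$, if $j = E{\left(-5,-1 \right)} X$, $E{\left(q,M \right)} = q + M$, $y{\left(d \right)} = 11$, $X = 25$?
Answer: $-17689$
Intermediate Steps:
$E{\left(q,M \right)} = M + q$
$j = -150$ ($j = \left(-1 - 5\right) 25 = \left(-6\right) 25 = -150$)
$118 j + y{\left(8 \right)} = 118 \left(-150\right) + 11 = -17700 + 11 = -17689$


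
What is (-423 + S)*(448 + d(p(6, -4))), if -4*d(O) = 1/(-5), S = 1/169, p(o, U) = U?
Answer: -320293023/1690 ≈ -1.8952e+5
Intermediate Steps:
S = 1/169 ≈ 0.0059172
d(O) = 1/20 (d(O) = -¼/(-5) = -¼*(-⅕) = 1/20)
(-423 + S)*(448 + d(p(6, -4))) = (-423 + 1/169)*(448 + 1/20) = -71486/169*8961/20 = -320293023/1690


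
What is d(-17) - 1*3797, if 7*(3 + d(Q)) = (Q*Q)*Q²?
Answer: 56921/7 ≈ 8131.6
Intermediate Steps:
d(Q) = -3 + Q⁴/7 (d(Q) = -3 + ((Q*Q)*Q²)/7 = -3 + (Q²*Q²)/7 = -3 + Q⁴/7)
d(-17) - 1*3797 = (-3 + (⅐)*(-17)⁴) - 1*3797 = (-3 + (⅐)*83521) - 3797 = (-3 + 83521/7) - 3797 = 83500/7 - 3797 = 56921/7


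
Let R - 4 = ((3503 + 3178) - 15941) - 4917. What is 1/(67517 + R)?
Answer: 1/53344 ≈ 1.8746e-5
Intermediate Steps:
R = -14173 (R = 4 + (((3503 + 3178) - 15941) - 4917) = 4 + ((6681 - 15941) - 4917) = 4 + (-9260 - 4917) = 4 - 14177 = -14173)
1/(67517 + R) = 1/(67517 - 14173) = 1/53344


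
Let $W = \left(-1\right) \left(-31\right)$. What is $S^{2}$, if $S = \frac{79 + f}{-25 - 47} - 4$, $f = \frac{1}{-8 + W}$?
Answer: $\frac{219961}{8464} \approx 25.988$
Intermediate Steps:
$W = 31$
$f = \frac{1}{23}$ ($f = \frac{1}{-8 + 31} = \frac{1}{23} \approx 0.043478$)
$S = - \frac{469}{92}$ ($S = \frac{79 + \frac{1}{23}}{-25 - 47} - 4 = \frac{1818}{23 \left(-72\right)} - 4 = \frac{1818}{23} \left(- \frac{1}{72}\right) - 4 = - \frac{101}{92} - 4 = - \frac{469}{92} \approx -5.0978$)
$S^{2} = \left(- \frac{469}{92}\right)^{2} = \frac{219961}{8464}$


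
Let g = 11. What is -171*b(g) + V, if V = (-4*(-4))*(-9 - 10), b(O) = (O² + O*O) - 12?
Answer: -39634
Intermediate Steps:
b(O) = -12 + 2*O² (b(O) = (O² + O²) - 12 = 2*O² - 12 = -12 + 2*O²)
V = -304 (V = 16*(-19) = -304)
-171*b(g) + V = -171*(-12 + 2*11²) - 304 = -171*(-12 + 2*121) - 304 = -171*(-12 + 242) - 304 = -171*230 - 304 = -39330 - 304 = -39634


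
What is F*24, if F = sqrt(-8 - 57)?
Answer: 24*I*sqrt(65) ≈ 193.49*I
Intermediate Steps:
F = I*sqrt(65) (F = sqrt(-65) = I*sqrt(65) ≈ 8.0623*I)
F*24 = (I*sqrt(65))*24 = 24*I*sqrt(65)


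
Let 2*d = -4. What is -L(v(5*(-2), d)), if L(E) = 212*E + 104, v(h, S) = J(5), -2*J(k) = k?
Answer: 426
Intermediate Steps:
d = -2 (d = (1/2)*(-4) = -2)
J(k) = -k/2
v(h, S) = -5/2 (v(h, S) = -1/2*5 = -5/2)
L(E) = 104 + 212*E
-L(v(5*(-2), d)) = -(104 + 212*(-5/2)) = -(104 - 530) = -1*(-426) = 426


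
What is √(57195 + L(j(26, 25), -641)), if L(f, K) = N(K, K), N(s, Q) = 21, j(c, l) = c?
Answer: 8*√894 ≈ 239.20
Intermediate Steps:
L(f, K) = 21
√(57195 + L(j(26, 25), -641)) = √(57195 + 21) = √57216 = 8*√894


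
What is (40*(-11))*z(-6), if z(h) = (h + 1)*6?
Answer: 13200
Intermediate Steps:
z(h) = 6 + 6*h (z(h) = (1 + h)*6 = 6 + 6*h)
(40*(-11))*z(-6) = (40*(-11))*(6 + 6*(-6)) = -440*(6 - 36) = -440*(-30) = 13200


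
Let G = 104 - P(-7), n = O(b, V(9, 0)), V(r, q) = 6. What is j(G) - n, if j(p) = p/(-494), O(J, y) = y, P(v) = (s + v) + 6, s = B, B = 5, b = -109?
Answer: -1532/247 ≈ -6.2024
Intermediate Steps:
s = 5
P(v) = 11 + v (P(v) = (5 + v) + 6 = 11 + v)
n = 6
G = 100 (G = 104 - (11 - 7) = 104 - 1*4 = 104 - 4 = 100)
j(p) = -p/494 (j(p) = p*(-1/494) = -p/494)
j(G) - n = -1/494*100 - 1*6 = -50/247 - 6 = -1532/247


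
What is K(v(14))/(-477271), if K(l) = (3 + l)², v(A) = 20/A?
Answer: -961/23386279 ≈ -4.1092e-5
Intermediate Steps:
K(v(14))/(-477271) = (3 + 20/14)²/(-477271) = (3 + 20*(1/14))²*(-1/477271) = (3 + 10/7)²*(-1/477271) = (31/7)²*(-1/477271) = (961/49)*(-1/477271) = -961/23386279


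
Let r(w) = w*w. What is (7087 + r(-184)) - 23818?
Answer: 17125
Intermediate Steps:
r(w) = w**2
(7087 + r(-184)) - 23818 = (7087 + (-184)**2) - 23818 = (7087 + 33856) - 23818 = 40943 - 23818 = 17125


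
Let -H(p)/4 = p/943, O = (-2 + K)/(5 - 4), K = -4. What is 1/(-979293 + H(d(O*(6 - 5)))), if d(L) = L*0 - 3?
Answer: -943/923473287 ≈ -1.0211e-6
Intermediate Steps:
O = -6 (O = (-2 - 4)/(5 - 4) = -6/1 = -6*1 = -6)
d(L) = -3 (d(L) = 0 - 3 = -3)
H(p) = -4*p/943
1/(-979293 + H(d(O*(6 - 5)))) = 1/(-979293 - 4/943*(-3)) = 1/(-979293 + 12/943) = 1/(-923473287/943) = -943/923473287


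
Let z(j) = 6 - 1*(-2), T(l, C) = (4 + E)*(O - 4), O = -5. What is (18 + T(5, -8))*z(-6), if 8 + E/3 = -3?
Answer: 2232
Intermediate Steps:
E = -33 (E = -24 + 3*(-3) = -24 - 9 = -33)
T(l, C) = 261 (T(l, C) = (4 - 33)*(-5 - 4) = -29*(-9) = 261)
z(j) = 8 (z(j) = 6 + 2 = 8)
(18 + T(5, -8))*z(-6) = (18 + 261)*8 = 279*8 = 2232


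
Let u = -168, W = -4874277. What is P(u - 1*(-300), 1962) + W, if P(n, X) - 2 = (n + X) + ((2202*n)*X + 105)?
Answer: 565410692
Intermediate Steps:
P(n, X) = 107 + X + n + 2202*X*n (P(n, X) = 2 + ((n + X) + ((2202*n)*X + 105)) = 2 + ((X + n) + (2202*X*n + 105)) = 2 + ((X + n) + (105 + 2202*X*n)) = 2 + (105 + X + n + 2202*X*n) = 107 + X + n + 2202*X*n)
P(u - 1*(-300), 1962) + W = (107 + 1962 + (-168 - 1*(-300)) + 2202*1962*(-168 - 1*(-300))) - 4874277 = (107 + 1962 + (-168 + 300) + 2202*1962*(-168 + 300)) - 4874277 = (107 + 1962 + 132 + 2202*1962*132) - 4874277 = (107 + 1962 + 132 + 570282768) - 4874277 = 570284969 - 4874277 = 565410692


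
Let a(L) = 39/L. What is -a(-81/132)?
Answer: 572/9 ≈ 63.556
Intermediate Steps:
-a(-81/132) = -39/((-81/132)) = -39/((-81*1/132)) = -39/(-27/44) = -39*(-44)/27 = -1*(-572/9) = 572/9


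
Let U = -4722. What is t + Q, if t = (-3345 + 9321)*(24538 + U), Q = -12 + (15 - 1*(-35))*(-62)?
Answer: 118417304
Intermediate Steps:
Q = -3112 (Q = -12 + (15 + 35)*(-62) = -12 + 50*(-62) = -12 - 3100 = -3112)
t = 118420416 (t = (-3345 + 9321)*(24538 - 4722) = 5976*19816 = 118420416)
t + Q = 118420416 - 3112 = 118417304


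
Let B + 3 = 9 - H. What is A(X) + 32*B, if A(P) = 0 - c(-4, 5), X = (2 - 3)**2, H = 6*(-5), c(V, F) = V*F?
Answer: 1172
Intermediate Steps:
c(V, F) = F*V
H = -30
X = 1 (X = (-1)**2 = 1)
A(P) = 20 (A(P) = 0 - 5*(-4) = 0 - 1*(-20) = 0 + 20 = 20)
B = 36 (B = -3 + (9 - 1*(-30)) = -3 + (9 + 30) = -3 + 39 = 36)
A(X) + 32*B = 20 + 32*36 = 20 + 1152 = 1172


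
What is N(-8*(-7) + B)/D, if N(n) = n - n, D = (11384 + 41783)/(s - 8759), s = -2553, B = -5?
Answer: 0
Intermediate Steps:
D = -53167/11312 (D = (11384 + 41783)/(-2553 - 8759) = 53167/(-11312) = 53167*(-1/11312) = -53167/11312 ≈ -4.7001)
N(n) = 0
N(-8*(-7) + B)/D = 0/(-53167/11312) = 0*(-11312/53167) = 0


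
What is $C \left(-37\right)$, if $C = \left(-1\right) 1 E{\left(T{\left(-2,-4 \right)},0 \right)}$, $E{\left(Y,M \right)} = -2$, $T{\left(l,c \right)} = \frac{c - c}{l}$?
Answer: $-74$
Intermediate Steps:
$T{\left(l,c \right)} = 0$ ($T{\left(l,c \right)} = \frac{0}{l} = 0$)
$C = 2$ ($C = \left(-1\right) 1 \left(-2\right) = \left(-1\right) \left(-2\right) = 2$)
$C \left(-37\right) = 2 \left(-37\right) = -74$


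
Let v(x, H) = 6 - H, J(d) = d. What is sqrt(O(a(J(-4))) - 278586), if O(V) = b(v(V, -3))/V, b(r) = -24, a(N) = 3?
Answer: I*sqrt(278594) ≈ 527.82*I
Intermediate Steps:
O(V) = -24/V
sqrt(O(a(J(-4))) - 278586) = sqrt(-24/3 - 278586) = sqrt(-24*1/3 - 278586) = sqrt(-8 - 278586) = sqrt(-278594) = I*sqrt(278594)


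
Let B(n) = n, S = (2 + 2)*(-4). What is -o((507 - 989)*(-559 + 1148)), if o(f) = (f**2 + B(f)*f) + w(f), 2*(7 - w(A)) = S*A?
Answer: -161193877631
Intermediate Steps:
S = -16 (S = 4*(-4) = -16)
w(A) = 7 + 8*A (w(A) = 7 - (-8)*A = 7 + 8*A)
o(f) = 7 + 2*f**2 + 8*f (o(f) = (f**2 + f*f) + (7 + 8*f) = (f**2 + f**2) + (7 + 8*f) = 2*f**2 + (7 + 8*f) = 7 + 2*f**2 + 8*f)
-o((507 - 989)*(-559 + 1148)) = -(7 + 2*((507 - 989)*(-559 + 1148))**2 + 8*((507 - 989)*(-559 + 1148))) = -(7 + 2*(-482*589)**2 + 8*(-482*589)) = -(7 + 2*(-283898)**2 + 8*(-283898)) = -(7 + 2*80598074404 - 2271184) = -(7 + 161196148808 - 2271184) = -1*161193877631 = -161193877631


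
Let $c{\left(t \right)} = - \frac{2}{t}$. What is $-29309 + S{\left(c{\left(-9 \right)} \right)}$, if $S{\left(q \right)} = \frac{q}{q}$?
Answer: $-29308$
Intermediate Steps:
$S{\left(q \right)} = 1$
$-29309 + S{\left(c{\left(-9 \right)} \right)} = -29309 + 1 = -29308$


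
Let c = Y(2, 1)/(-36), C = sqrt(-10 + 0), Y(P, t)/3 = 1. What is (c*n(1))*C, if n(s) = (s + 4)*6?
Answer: -5*I*sqrt(10)/2 ≈ -7.9057*I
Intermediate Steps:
Y(P, t) = 3 (Y(P, t) = 3*1 = 3)
n(s) = 24 + 6*s (n(s) = (4 + s)*6 = 24 + 6*s)
C = I*sqrt(10) (C = sqrt(-10) = I*sqrt(10) ≈ 3.1623*I)
c = -1/12 (c = 3/(-36) = 3*(-1/36) = -1/12 ≈ -0.083333)
(c*n(1))*C = (-(24 + 6*1)/12)*(I*sqrt(10)) = (-(24 + 6)/12)*(I*sqrt(10)) = (-1/12*30)*(I*sqrt(10)) = -5*I*sqrt(10)/2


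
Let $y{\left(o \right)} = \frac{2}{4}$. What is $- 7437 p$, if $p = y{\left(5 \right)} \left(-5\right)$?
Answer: $\frac{37185}{2} \approx 18593.0$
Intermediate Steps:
$y{\left(o \right)} = \frac{1}{2}$ ($y{\left(o \right)} = 2 \cdot \frac{1}{4} = \frac{1}{2}$)
$p = - \frac{5}{2}$ ($p = \frac{1}{2} \left(-5\right) = - \frac{5}{2} \approx -2.5$)
$- 7437 p = \left(-7437\right) \left(- \frac{5}{2}\right) = \frac{37185}{2}$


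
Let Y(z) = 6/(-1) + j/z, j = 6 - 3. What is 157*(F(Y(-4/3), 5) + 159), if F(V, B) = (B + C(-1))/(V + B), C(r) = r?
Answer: 322007/13 ≈ 24770.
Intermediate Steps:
j = 3
Y(z) = -6 + 3/z (Y(z) = 6/(-1) + 3/z = 6*(-1) + 3/z = -6 + 3/z)
F(V, B) = (-1 + B)/(B + V) (F(V, B) = (B - 1)/(V + B) = (-1 + B)/(B + V))
157*(F(Y(-4/3), 5) + 159) = 157*((-1 + 5)/(5 + (-6 + 3/((-4/3)))) + 159) = 157*(4/(5 + (-6 + 3/((-4*⅓)))) + 159) = 157*(4/(5 + (-6 + 3/(-4/3))) + 159) = 157*(4/(5 + (-6 + 3*(-¾))) + 159) = 157*(4/(5 + (-6 - 9/4)) + 159) = 157*(4/(5 - 33/4) + 159) = 157*(4/(-13/4) + 159) = 157*(-4/13*4 + 159) = 157*(-16/13 + 159) = 157*(2051/13) = 322007/13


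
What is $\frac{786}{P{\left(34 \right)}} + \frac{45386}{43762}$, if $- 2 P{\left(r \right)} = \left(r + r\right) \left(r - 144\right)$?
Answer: $\frac{51035143}{40917470} \approx 1.2473$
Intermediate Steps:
$P{\left(r \right)} = - r \left(-144 + r\right)$ ($P{\left(r \right)} = - \frac{\left(r + r\right) \left(r - 144\right)}{2} = - \frac{2 r \left(-144 + r\right)}{2} = - r \left(-144 + r\right)$)
$\frac{786}{P{\left(34 \right)}} + \frac{45386}{43762} = \frac{786}{34 \left(144 - 34\right)} + \frac{45386}{43762} = \frac{786}{34 \left(144 - 34\right)} + 45386 \cdot \frac{1}{43762} = \frac{786}{34 \cdot 110} + \frac{22693}{21881} = \frac{786}{3740} + \frac{22693}{21881} = 786 \cdot \frac{1}{3740} + \frac{22693}{21881} = \frac{393}{1870} + \frac{22693}{21881} = \frac{51035143}{40917470}$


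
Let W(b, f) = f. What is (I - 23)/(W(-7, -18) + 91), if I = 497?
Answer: 474/73 ≈ 6.4931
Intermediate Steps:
(I - 23)/(W(-7, -18) + 91) = (497 - 23)/(-18 + 91) = 474/73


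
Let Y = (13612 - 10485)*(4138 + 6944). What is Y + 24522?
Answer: 34677936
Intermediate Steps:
Y = 34653414 (Y = 3127*11082 = 34653414)
Y + 24522 = 34653414 + 24522 = 34677936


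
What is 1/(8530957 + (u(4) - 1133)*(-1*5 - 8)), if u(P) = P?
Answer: 1/8545634 ≈ 1.1702e-7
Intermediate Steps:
1/(8530957 + (u(4) - 1133)*(-1*5 - 8)) = 1/(8530957 + (4 - 1133)*(-1*5 - 8)) = 1/(8530957 - 1129*(-5 - 8)) = 1/(8530957 - 1129*(-13)) = 1/(8530957 + 14677) = 1/8545634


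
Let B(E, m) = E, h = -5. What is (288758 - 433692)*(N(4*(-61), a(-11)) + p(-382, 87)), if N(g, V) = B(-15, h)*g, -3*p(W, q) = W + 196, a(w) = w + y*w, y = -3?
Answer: -539444348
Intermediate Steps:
a(w) = -2*w (a(w) = w - 3*w = -2*w)
p(W, q) = -196/3 - W/3 (p(W, q) = -(W + 196)/3 = -(196 + W)/3 = -196/3 - W/3)
N(g, V) = -15*g
(288758 - 433692)*(N(4*(-61), a(-11)) + p(-382, 87)) = (288758 - 433692)*(-60*(-61) + (-196/3 - ⅓*(-382))) = -144934*(-15*(-244) + (-196/3 + 382/3)) = -144934*(3660 + 62) = -144934*3722 = -539444348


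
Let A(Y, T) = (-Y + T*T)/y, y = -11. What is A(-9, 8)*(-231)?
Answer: 1533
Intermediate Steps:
A(Y, T) = -T²/11 + Y/11 (A(Y, T) = (-Y + T*T)/(-11) = (-Y + T²)*(-1/11) = (T² - Y)*(-1/11) = -T²/11 + Y/11)
A(-9, 8)*(-231) = (-1/11*8² + (1/11)*(-9))*(-231) = (-1/11*64 - 9/11)*(-231) = (-64/11 - 9/11)*(-231) = -73/11*(-231) = 1533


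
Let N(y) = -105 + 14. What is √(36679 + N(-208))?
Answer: 2*√9147 ≈ 191.28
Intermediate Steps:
N(y) = -91
√(36679 + N(-208)) = √(36679 - 91) = √36588 = 2*√9147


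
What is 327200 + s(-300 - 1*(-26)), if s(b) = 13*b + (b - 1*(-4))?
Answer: 323368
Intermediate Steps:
s(b) = 4 + 14*b (s(b) = 13*b + (b + 4) = 13*b + (4 + b) = 4 + 14*b)
327200 + s(-300 - 1*(-26)) = 327200 + (4 + 14*(-300 - 1*(-26))) = 327200 + (4 + 14*(-300 + 26)) = 327200 + (4 + 14*(-274)) = 327200 + (4 - 3836) = 327200 - 3832 = 323368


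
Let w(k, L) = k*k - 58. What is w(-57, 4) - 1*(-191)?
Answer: 3382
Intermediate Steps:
w(k, L) = -58 + k**2 (w(k, L) = k**2 - 58 = -58 + k**2)
w(-57, 4) - 1*(-191) = (-58 + (-57)**2) - 1*(-191) = (-58 + 3249) + 191 = 3191 + 191 = 3382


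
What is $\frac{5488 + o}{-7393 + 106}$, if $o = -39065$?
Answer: $\frac{33577}{7287} \approx 4.6078$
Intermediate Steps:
$\frac{5488 + o}{-7393 + 106} = \frac{5488 - 39065}{-7393 + 106} = - \frac{33577}{-7287} = \left(-33577\right) \left(- \frac{1}{7287}\right) = \frac{33577}{7287}$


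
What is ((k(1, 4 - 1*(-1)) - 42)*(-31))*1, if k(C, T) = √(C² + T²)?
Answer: 1302 - 31*√26 ≈ 1143.9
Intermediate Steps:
((k(1, 4 - 1*(-1)) - 42)*(-31))*1 = ((√(1² + (4 - 1*(-1))²) - 42)*(-31))*1 = ((√(1 + (4 + 1)²) - 42)*(-31))*1 = ((√(1 + 5²) - 42)*(-31))*1 = ((√(1 + 25) - 42)*(-31))*1 = ((√26 - 42)*(-31))*1 = ((-42 + √26)*(-31))*1 = (1302 - 31*√26)*1 = 1302 - 31*√26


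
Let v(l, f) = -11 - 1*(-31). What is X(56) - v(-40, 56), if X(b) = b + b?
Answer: 92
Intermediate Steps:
v(l, f) = 20 (v(l, f) = -11 + 31 = 20)
X(b) = 2*b
X(56) - v(-40, 56) = 2*56 - 1*20 = 112 - 20 = 92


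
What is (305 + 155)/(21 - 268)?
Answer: -460/247 ≈ -1.8623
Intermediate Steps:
(305 + 155)/(21 - 268) = 460/(-247) = 460*(-1/247) = -460/247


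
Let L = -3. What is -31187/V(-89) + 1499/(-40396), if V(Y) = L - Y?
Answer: -629979483/1737028 ≈ -362.68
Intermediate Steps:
V(Y) = -3 - Y
-31187/V(-89) + 1499/(-40396) = -31187/(-3 - 1*(-89)) + 1499/(-40396) = -31187/(-3 + 89) + 1499*(-1/40396) = -31187/86 - 1499/40396 = -629979483/1737028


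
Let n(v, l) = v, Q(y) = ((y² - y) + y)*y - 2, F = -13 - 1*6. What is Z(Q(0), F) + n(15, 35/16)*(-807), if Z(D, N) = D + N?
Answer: -12126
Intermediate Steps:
F = -19 (F = -13 - 6 = -19)
Q(y) = -2 + y³ (Q(y) = y²*y - 2 = y³ - 2 = -2 + y³)
Z(Q(0), F) + n(15, 35/16)*(-807) = ((-2 + 0³) - 19) + 15*(-807) = ((-2 + 0) - 19) - 12105 = (-2 - 19) - 12105 = -21 - 12105 = -12126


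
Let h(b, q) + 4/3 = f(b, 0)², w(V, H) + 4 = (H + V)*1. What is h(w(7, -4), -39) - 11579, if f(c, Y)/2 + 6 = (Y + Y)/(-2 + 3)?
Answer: -34309/3 ≈ -11436.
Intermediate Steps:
w(V, H) = -4 + H + V (w(V, H) = -4 + (H + V)*1 = -4 + (H + V) = -4 + H + V)
f(c, Y) = -12 + 4*Y (f(c, Y) = -12 + 2*((Y + Y)/(-2 + 3)) = -12 + 2*((2*Y)/1) = -12 + 2*((2*Y)*1) = -12 + 2*(2*Y) = -12 + 4*Y)
h(b, q) = 428/3 (h(b, q) = -4/3 + (-12 + 4*0)² = -4/3 + (-12 + 0)² = -4/3 + (-12)² = -4/3 + 144 = 428/3)
h(w(7, -4), -39) - 11579 = 428/3 - 11579 = -34309/3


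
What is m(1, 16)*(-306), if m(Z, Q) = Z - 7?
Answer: 1836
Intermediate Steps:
m(Z, Q) = -7 + Z
m(1, 16)*(-306) = (-7 + 1)*(-306) = -6*(-306) = 1836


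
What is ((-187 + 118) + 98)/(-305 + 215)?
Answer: -29/90 ≈ -0.32222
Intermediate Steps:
((-187 + 118) + 98)/(-305 + 215) = (-69 + 98)/(-90) = 29*(-1/90) = -29/90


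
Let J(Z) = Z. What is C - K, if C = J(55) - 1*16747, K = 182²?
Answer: -49816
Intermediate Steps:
K = 33124
C = -16692 (C = 55 - 1*16747 = 55 - 16747 = -16692)
C - K = -16692 - 1*33124 = -16692 - 33124 = -49816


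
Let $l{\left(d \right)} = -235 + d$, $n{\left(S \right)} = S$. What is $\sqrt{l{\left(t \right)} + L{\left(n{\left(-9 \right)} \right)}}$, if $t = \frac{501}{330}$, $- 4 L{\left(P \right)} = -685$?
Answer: $\frac{i \sqrt{753005}}{110} \approx 7.8887 i$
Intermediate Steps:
$L{\left(P \right)} = \frac{685}{4}$ ($L{\left(P \right)} = \left(- \frac{1}{4}\right) \left(-685\right) = \frac{685}{4}$)
$t = \frac{167}{110}$ ($t = 501 \cdot \frac{1}{330} = \frac{167}{110} \approx 1.5182$)
$\sqrt{l{\left(t \right)} + L{\left(n{\left(-9 \right)} \right)}} = \sqrt{\left(-235 + \frac{167}{110}\right) + \frac{685}{4}} = \sqrt{- \frac{25683}{110} + \frac{685}{4}} = \sqrt{- \frac{13691}{220}} = \frac{i \sqrt{753005}}{110}$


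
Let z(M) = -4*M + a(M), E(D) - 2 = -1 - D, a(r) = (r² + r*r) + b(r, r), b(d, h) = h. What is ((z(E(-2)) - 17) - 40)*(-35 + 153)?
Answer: -5664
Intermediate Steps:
a(r) = r + 2*r² (a(r) = (r² + r*r) + r = (r² + r²) + r = 2*r² + r = r + 2*r²)
E(D) = 1 - D (E(D) = 2 + (-1 - D) = 1 - D)
z(M) = -4*M + M*(1 + 2*M)
((z(E(-2)) - 17) - 40)*(-35 + 153) = (((1 - 1*(-2))*(-3 + 2*(1 - 1*(-2))) - 17) - 40)*(-35 + 153) = (((1 + 2)*(-3 + 2*(1 + 2)) - 17) - 40)*118 = ((3*(-3 + 2*3) - 17) - 40)*118 = ((3*(-3 + 6) - 17) - 40)*118 = ((3*3 - 17) - 40)*118 = ((9 - 17) - 40)*118 = (-8 - 40)*118 = -48*118 = -5664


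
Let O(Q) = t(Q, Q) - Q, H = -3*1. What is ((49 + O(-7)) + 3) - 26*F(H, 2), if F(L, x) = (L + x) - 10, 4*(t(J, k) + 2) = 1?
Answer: 1373/4 ≈ 343.25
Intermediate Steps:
t(J, k) = -7/4 (t(J, k) = -2 + (1/4)*1 = -2 + 1/4 = -7/4)
H = -3
F(L, x) = -10 + L + x
O(Q) = -7/4 - Q
((49 + O(-7)) + 3) - 26*F(H, 2) = ((49 + (-7/4 - 1*(-7))) + 3) - 26*(-10 - 3 + 2) = ((49 + (-7/4 + 7)) + 3) - 26*(-11) = ((49 + 21/4) + 3) + 286 = (217/4 + 3) + 286 = 229/4 + 286 = 1373/4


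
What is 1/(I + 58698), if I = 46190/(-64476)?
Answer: 32238/1892283029 ≈ 1.7037e-5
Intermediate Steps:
I = -23095/32238 (I = 46190*(-1/64476) = -23095/32238 ≈ -0.71639)
1/(I + 58698) = 1/(-23095/32238 + 58698) = 1/(1892283029/32238) = 32238/1892283029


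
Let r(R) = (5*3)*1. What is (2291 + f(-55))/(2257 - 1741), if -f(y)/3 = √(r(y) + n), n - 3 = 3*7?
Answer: 2291/516 - √39/172 ≈ 4.4036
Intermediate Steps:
r(R) = 15 (r(R) = 15*1 = 15)
n = 24 (n = 3 + 3*7 = 3 + 21 = 24)
f(y) = -3*√39 (f(y) = -3*√(15 + 24) = -3*√39)
(2291 + f(-55))/(2257 - 1741) = (2291 - 3*√39)/(2257 - 1741) = (2291 - 3*√39)/516 = (2291 - 3*√39)*(1/516) = 2291/516 - √39/172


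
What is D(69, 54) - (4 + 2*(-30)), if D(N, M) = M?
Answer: 110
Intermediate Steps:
D(69, 54) - (4 + 2*(-30)) = 54 - (4 + 2*(-30)) = 54 - (4 - 60) = 54 - 1*(-56) = 54 + 56 = 110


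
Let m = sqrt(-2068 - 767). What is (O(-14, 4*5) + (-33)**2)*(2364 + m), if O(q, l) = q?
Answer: 2541300 + 9675*I*sqrt(35) ≈ 2.5413e+6 + 57238.0*I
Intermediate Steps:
m = 9*I*sqrt(35) (m = sqrt(-2835) = 9*I*sqrt(35) ≈ 53.245*I)
(O(-14, 4*5) + (-33)**2)*(2364 + m) = (-14 + (-33)**2)*(2364 + 9*I*sqrt(35)) = (-14 + 1089)*(2364 + 9*I*sqrt(35)) = 1075*(2364 + 9*I*sqrt(35)) = 2541300 + 9675*I*sqrt(35)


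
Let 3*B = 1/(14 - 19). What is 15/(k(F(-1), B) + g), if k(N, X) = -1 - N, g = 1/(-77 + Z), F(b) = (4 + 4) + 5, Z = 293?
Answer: -3240/3023 ≈ -1.0718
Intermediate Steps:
B = -1/15 (B = 1/(3*(14 - 19)) = (⅓)/(-5) = (⅓)*(-⅕) = -1/15 ≈ -0.066667)
F(b) = 13 (F(b) = 8 + 5 = 13)
g = 1/216 (g = 1/(-77 + 293) = 1/216 ≈ 0.0046296)
15/(k(F(-1), B) + g) = 15/((-1 - 1*13) + 1/216) = 15/((-1 - 13) + 1/216) = 15/(-14 + 1/216) = 15/(-3023/216) = 15*(-216/3023) = -3240/3023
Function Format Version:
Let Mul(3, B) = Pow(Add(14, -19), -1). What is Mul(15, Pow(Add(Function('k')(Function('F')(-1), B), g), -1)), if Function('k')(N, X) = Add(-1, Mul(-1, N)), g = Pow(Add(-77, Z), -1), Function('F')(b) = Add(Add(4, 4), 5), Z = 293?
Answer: Rational(-3240, 3023) ≈ -1.0718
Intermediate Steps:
B = Rational(-1, 15) (B = Mul(Rational(1, 3), Pow(Add(14, -19), -1)) = Mul(Rational(1, 3), Pow(-5, -1)) = Mul(Rational(1, 3), Rational(-1, 5)) = Rational(-1, 15) ≈ -0.066667)
Function('F')(b) = 13 (Function('F')(b) = Add(8, 5) = 13)
g = Rational(1, 216) (g = Pow(Add(-77, 293), -1) = Pow(216, -1) = Rational(1, 216) ≈ 0.0046296)
Mul(15, Pow(Add(Function('k')(Function('F')(-1), B), g), -1)) = Mul(15, Pow(Add(Add(-1, Mul(-1, 13)), Rational(1, 216)), -1)) = Mul(15, Pow(Add(Add(-1, -13), Rational(1, 216)), -1)) = Mul(15, Pow(Add(-14, Rational(1, 216)), -1)) = Mul(15, Pow(Rational(-3023, 216), -1)) = Mul(15, Rational(-216, 3023)) = Rational(-3240, 3023)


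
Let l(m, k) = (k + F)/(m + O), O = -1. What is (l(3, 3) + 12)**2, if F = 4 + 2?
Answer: 1089/4 ≈ 272.25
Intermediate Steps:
F = 6
l(m, k) = (6 + k)/(-1 + m) (l(m, k) = (k + 6)/(m - 1) = (6 + k)/(-1 + m))
(l(3, 3) + 12)**2 = ((6 + 3)/(-1 + 3) + 12)**2 = (9/2 + 12)**2 = (33/2)**2 = 1089/4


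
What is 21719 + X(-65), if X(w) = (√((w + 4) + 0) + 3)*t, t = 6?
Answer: 21737 + 6*I*√61 ≈ 21737.0 + 46.862*I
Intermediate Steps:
X(w) = 18 + 6*√(4 + w) (X(w) = (√((w + 4) + 0) + 3)*6 = (√((4 + w) + 0) + 3)*6 = (√(4 + w) + 3)*6 = (3 + √(4 + w))*6 = 18 + 6*√(4 + w))
21719 + X(-65) = 21719 + (18 + 6*√(4 - 65)) = 21719 + (18 + 6*√(-61)) = 21719 + (18 + 6*(I*√61)) = 21719 + (18 + 6*I*√61) = 21737 + 6*I*√61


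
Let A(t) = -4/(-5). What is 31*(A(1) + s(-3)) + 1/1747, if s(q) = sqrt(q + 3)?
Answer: 216633/8735 ≈ 24.801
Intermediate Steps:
A(t) = 4/5 (A(t) = -4*(-1/5) = 4/5)
s(q) = sqrt(3 + q)
31*(A(1) + s(-3)) + 1/1747 = 31*(4/5 + sqrt(3 - 3)) + 1/1747 = 31*(4/5 + sqrt(0)) + 1/1747 = 31*(4/5 + 0) + 1/1747 = 31*(4/5) + 1/1747 = 124/5 + 1/1747 = 216633/8735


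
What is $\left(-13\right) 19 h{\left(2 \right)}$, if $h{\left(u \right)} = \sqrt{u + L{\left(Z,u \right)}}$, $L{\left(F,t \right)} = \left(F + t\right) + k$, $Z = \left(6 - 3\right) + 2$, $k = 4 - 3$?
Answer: $- 247 \sqrt{10} \approx -781.08$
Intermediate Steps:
$k = 1$ ($k = 4 - 3 = 1$)
$Z = 5$ ($Z = 3 + 2 = 5$)
$L{\left(F,t \right)} = 1 + F + t$ ($L{\left(F,t \right)} = \left(F + t\right) + 1 = 1 + F + t$)
$h{\left(u \right)} = \sqrt{6 + 2 u}$ ($h{\left(u \right)} = \sqrt{u + \left(1 + 5 + u\right)} = \sqrt{u + \left(6 + u\right)} = \sqrt{6 + 2 u}$)
$\left(-13\right) 19 h{\left(2 \right)} = \left(-13\right) 19 \sqrt{6 + 2 \cdot 2} = - 247 \sqrt{6 + 4} = - 247 \sqrt{10}$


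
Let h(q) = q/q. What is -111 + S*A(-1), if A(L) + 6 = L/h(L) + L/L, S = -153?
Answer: 807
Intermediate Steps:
h(q) = 1
A(L) = -5 + L (A(L) = -6 + (L/1 + L/L) = -6 + (L*1 + 1) = -6 + (L + 1) = -6 + (1 + L) = -5 + L)
-111 + S*A(-1) = -111 - 153*(-5 - 1) = -111 - 153*(-6) = -111 + 918 = 807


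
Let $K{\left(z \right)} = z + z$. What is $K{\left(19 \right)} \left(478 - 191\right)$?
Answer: $10906$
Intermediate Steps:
$K{\left(z \right)} = 2 z$
$K{\left(19 \right)} \left(478 - 191\right) = 2 \cdot 19 \left(478 - 191\right) = 38 \cdot 287 = 10906$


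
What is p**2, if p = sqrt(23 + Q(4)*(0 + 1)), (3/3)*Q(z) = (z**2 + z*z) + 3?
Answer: 58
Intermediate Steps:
Q(z) = 3 + 2*z**2 (Q(z) = (z**2 + z*z) + 3 = (z**2 + z**2) + 3 = 2*z**2 + 3 = 3 + 2*z**2)
p = sqrt(58) (p = sqrt(23 + (3 + 2*4**2)*(0 + 1)) = sqrt(23 + (3 + 2*16)*1) = sqrt(23 + (3 + 32)*1) = sqrt(23 + 35*1) = sqrt(23 + 35) = sqrt(58) ≈ 7.6158)
p**2 = (sqrt(58))**2 = 58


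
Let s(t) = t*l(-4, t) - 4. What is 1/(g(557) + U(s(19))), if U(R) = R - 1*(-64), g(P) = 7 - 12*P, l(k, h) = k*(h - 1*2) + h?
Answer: -1/7548 ≈ -0.00013249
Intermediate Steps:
l(k, h) = h + k*(-2 + h) (l(k, h) = k*(h - 2) + h = k*(-2 + h) + h = h + k*(-2 + h))
s(t) = -4 + t*(8 - 3*t) (s(t) = t*(t - 2*(-4) + t*(-4)) - 4 = t*(t + 8 - 4*t) - 4 = t*(8 - 3*t) - 4 = -4 + t*(8 - 3*t))
U(R) = 64 + R (U(R) = R + 64 = 64 + R)
1/(g(557) + U(s(19))) = 1/((7 - 12*557) + (64 + (-4 + 19*(8 - 3*19)))) = 1/((7 - 6684) + (64 + (-4 + 19*(8 - 57)))) = 1/(-6677 + (64 + (-4 + 19*(-49)))) = 1/(-6677 + (64 + (-4 - 931))) = 1/(-6677 + (64 - 935)) = 1/(-6677 - 871) = 1/(-7548) = -1/7548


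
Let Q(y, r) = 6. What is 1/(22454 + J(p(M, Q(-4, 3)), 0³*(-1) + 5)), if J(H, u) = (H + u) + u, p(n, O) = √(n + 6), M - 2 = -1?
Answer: 22464/504631289 - √7/504631289 ≈ 4.4510e-5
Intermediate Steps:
M = 1 (M = 2 - 1 = 1)
p(n, O) = √(6 + n)
J(H, u) = H + 2*u
1/(22454 + J(p(M, Q(-4, 3)), 0³*(-1) + 5)) = 1/(22454 + (√(6 + 1) + 2*(0³*(-1) + 5))) = 1/(22454 + (√7 + 2*(0*(-1) + 5))) = 1/(22454 + (√7 + 2*(0 + 5))) = 1/(22454 + (√7 + 2*5)) = 1/(22454 + (√7 + 10)) = 1/(22454 + (10 + √7)) = 1/(22464 + √7)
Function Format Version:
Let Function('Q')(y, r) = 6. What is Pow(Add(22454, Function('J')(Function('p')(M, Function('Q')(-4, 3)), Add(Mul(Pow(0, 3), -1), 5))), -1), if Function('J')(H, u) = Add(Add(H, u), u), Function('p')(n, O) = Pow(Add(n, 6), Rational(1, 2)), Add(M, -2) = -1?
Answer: Add(Rational(22464, 504631289), Mul(Rational(-1, 504631289), Pow(7, Rational(1, 2)))) ≈ 4.4510e-5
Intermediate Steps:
M = 1 (M = Add(2, -1) = 1)
Function('p')(n, O) = Pow(Add(6, n), Rational(1, 2))
Function('J')(H, u) = Add(H, Mul(2, u))
Pow(Add(22454, Function('J')(Function('p')(M, Function('Q')(-4, 3)), Add(Mul(Pow(0, 3), -1), 5))), -1) = Pow(Add(22454, Add(Pow(Add(6, 1), Rational(1, 2)), Mul(2, Add(Mul(Pow(0, 3), -1), 5)))), -1) = Pow(Add(22454, Add(Pow(7, Rational(1, 2)), Mul(2, Add(Mul(0, -1), 5)))), -1) = Pow(Add(22454, Add(Pow(7, Rational(1, 2)), Mul(2, Add(0, 5)))), -1) = Pow(Add(22454, Add(Pow(7, Rational(1, 2)), Mul(2, 5))), -1) = Pow(Add(22454, Add(Pow(7, Rational(1, 2)), 10)), -1) = Pow(Add(22454, Add(10, Pow(7, Rational(1, 2)))), -1) = Pow(Add(22464, Pow(7, Rational(1, 2))), -1)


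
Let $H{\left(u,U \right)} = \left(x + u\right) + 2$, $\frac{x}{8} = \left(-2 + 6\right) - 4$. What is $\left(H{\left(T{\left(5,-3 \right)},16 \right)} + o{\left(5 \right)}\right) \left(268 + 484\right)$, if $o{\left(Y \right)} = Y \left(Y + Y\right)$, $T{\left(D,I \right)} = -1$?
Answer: $38352$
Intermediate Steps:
$x = 0$ ($x = 8 \left(\left(-2 + 6\right) - 4\right) = 8 \left(4 - 4\right) = 8 \cdot 0 = 0$)
$H{\left(u,U \right)} = 2 + u$ ($H{\left(u,U \right)} = \left(0 + u\right) + 2 = u + 2 = 2 + u$)
$o{\left(Y \right)} = 2 Y^{2}$ ($o{\left(Y \right)} = Y 2 Y = 2 Y^{2}$)
$\left(H{\left(T{\left(5,-3 \right)},16 \right)} + o{\left(5 \right)}\right) \left(268 + 484\right) = \left(\left(2 - 1\right) + 2 \cdot 5^{2}\right) \left(268 + 484\right) = \left(1 + 2 \cdot 25\right) 752 = \left(1 + 50\right) 752 = 51 \cdot 752 = 38352$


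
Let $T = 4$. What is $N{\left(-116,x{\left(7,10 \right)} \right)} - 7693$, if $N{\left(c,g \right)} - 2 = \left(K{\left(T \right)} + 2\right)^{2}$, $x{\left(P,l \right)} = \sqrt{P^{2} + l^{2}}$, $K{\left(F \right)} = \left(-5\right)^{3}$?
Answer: $7438$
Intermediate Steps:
$K{\left(F \right)} = -125$
$N{\left(c,g \right)} = 15131$ ($N{\left(c,g \right)} = 2 + \left(-125 + 2\right)^{2} = 2 + \left(-123\right)^{2} = 2 + 15129 = 15131$)
$N{\left(-116,x{\left(7,10 \right)} \right)} - 7693 = 15131 - 7693 = 7438$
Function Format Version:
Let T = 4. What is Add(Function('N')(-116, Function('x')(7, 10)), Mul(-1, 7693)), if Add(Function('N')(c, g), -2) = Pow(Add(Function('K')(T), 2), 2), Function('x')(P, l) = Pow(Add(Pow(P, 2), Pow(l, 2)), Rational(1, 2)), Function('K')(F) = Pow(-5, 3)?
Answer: 7438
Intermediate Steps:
Function('K')(F) = -125
Function('N')(c, g) = 15131 (Function('N')(c, g) = Add(2, Pow(Add(-125, 2), 2)) = Add(2, Pow(-123, 2)) = Add(2, 15129) = 15131)
Add(Function('N')(-116, Function('x')(7, 10)), Mul(-1, 7693)) = Add(15131, Mul(-1, 7693)) = Add(15131, -7693) = 7438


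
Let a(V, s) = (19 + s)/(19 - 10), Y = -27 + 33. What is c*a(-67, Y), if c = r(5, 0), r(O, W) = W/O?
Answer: 0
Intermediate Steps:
Y = 6
a(V, s) = 19/9 + s/9 (a(V, s) = (19 + s)/9 = (19 + s)*(⅑) = 19/9 + s/9)
c = 0 (c = 0/5 = 0*(⅕) = 0)
c*a(-67, Y) = 0*(19/9 + (⅑)*6) = 0*(19/9 + ⅔) = 0*(25/9) = 0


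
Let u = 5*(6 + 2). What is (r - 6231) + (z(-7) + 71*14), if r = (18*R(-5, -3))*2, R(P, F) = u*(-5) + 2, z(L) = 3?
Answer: -12362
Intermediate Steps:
u = 40 (u = 5*8 = 40)
R(P, F) = -198 (R(P, F) = 40*(-5) + 2 = -200 + 2 = -198)
r = -7128 (r = (18*(-198))*2 = -3564*2 = -7128)
(r - 6231) + (z(-7) + 71*14) = (-7128 - 6231) + (3 + 71*14) = -13359 + (3 + 994) = -13359 + 997 = -12362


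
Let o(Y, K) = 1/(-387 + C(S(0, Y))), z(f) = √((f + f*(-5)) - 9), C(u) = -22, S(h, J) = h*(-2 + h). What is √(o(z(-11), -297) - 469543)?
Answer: 4*I*√4909101437/409 ≈ 685.23*I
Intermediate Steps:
z(f) = √(-9 - 4*f) (z(f) = √((f - 5*f) - 9) = √(-4*f - 9) = √(-9 - 4*f))
o(Y, K) = -1/409 (o(Y, K) = 1/(-387 - 22) = 1/(-409) = -1/409)
√(o(z(-11), -297) - 469543) = √(-1/409 - 469543) = √(-192043088/409) = 4*I*√4909101437/409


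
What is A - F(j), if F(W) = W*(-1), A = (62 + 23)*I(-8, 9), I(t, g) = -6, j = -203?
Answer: -713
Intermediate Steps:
A = -510 (A = (62 + 23)*(-6) = 85*(-6) = -510)
F(W) = -W
A - F(j) = -510 - (-1)*(-203) = -510 - 1*203 = -510 - 203 = -713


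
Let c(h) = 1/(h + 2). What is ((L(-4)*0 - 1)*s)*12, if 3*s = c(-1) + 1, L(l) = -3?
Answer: -8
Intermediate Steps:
c(h) = 1/(2 + h)
s = 2/3 (s = (1/(2 - 1) + 1)/3 = (1/1 + 1)/3 = (1 + 1)/3 = (1/3)*2 = 2/3 ≈ 0.66667)
((L(-4)*0 - 1)*s)*12 = ((-3*0 - 1)*(2/3))*12 = ((0 - 1)*(2/3))*12 = -1*2/3*12 = -2/3*12 = -8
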